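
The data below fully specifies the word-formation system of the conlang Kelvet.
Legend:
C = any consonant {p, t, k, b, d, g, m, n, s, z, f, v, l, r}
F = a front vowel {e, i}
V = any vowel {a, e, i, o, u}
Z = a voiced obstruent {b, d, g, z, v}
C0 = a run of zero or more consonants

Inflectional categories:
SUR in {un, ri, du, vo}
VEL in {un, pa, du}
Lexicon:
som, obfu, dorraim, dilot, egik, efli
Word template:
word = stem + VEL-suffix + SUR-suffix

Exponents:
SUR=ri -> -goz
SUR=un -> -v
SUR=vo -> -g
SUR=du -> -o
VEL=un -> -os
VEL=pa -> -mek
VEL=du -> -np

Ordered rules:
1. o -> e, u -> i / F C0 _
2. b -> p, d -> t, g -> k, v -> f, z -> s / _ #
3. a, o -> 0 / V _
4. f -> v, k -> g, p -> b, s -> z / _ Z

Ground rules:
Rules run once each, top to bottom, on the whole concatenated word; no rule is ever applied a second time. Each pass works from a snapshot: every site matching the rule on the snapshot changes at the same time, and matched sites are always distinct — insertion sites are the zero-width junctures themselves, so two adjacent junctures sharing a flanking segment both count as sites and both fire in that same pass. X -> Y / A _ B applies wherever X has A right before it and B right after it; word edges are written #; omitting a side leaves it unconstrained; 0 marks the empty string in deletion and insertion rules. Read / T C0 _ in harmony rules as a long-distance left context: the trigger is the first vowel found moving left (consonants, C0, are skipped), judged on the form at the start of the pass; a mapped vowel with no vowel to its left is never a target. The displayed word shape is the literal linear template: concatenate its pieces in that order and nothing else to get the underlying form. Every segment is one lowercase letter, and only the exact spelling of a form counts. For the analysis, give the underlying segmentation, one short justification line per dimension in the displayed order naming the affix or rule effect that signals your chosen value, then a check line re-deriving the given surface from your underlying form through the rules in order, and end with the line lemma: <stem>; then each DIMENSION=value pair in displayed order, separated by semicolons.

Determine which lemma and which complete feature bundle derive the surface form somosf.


underlying: som-os-v
SUR=un - signalled by the affix -v
VEL=un - signalled by the affix -os
check: somosv -> somosv -> somosf -> somosf -> somosf
lemma: som; SUR=un; VEL=un


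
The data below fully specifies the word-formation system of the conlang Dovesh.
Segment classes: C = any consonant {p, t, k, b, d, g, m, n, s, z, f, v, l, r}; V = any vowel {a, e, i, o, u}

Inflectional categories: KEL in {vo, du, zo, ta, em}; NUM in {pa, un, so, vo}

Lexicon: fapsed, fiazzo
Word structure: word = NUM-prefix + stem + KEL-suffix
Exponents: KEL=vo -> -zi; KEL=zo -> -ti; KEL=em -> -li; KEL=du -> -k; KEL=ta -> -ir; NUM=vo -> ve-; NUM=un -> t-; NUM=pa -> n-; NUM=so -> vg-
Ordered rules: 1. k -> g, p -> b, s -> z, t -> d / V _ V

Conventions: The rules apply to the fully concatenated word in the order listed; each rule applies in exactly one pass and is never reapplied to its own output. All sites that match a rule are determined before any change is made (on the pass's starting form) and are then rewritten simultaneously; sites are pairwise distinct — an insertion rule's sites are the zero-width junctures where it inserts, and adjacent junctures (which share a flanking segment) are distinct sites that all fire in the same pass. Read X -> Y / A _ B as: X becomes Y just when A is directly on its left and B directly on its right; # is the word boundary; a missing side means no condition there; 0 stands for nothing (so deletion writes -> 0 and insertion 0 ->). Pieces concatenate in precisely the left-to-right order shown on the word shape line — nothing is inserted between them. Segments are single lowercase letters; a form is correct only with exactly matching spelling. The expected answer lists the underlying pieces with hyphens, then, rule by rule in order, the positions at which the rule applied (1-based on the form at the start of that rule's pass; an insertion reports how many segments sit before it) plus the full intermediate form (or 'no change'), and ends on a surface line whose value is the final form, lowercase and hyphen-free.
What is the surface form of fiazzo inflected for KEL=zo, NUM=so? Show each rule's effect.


underlying: vg-fiazzo-ti
1. k -> g, p -> b, s -> z, t -> d / V _ V: fires at position(s) 9: vgfiazzodi
surface: vgfiazzodi


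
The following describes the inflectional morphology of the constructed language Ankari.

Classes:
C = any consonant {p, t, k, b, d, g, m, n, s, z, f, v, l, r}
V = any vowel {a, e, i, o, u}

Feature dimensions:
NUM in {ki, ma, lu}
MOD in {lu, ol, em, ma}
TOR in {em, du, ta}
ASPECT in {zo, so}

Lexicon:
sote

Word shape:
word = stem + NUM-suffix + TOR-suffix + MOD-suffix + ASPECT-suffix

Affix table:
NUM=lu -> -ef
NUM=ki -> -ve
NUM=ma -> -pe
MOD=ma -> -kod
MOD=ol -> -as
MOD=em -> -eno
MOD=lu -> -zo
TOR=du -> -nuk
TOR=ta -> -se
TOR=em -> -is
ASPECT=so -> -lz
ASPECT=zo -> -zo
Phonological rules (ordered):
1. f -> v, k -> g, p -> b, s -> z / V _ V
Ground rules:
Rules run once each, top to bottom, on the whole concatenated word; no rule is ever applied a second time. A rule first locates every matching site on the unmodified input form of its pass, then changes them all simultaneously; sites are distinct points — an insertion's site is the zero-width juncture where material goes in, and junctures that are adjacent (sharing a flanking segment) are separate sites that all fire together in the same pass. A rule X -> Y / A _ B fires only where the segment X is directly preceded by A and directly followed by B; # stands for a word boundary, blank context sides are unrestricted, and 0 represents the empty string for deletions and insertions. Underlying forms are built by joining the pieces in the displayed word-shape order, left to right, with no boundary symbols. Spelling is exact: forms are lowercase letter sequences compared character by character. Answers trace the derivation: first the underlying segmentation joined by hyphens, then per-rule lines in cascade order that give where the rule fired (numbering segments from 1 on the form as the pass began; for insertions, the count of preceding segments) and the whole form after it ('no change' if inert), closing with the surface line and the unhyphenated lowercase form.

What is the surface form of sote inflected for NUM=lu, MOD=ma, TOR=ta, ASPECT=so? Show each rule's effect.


underlying: sote-ef-se-kod-lz
1. f -> v, k -> g, p -> b, s -> z / V _ V: fires at position(s) 9: soteefsegodlz
surface: soteefsegodlz


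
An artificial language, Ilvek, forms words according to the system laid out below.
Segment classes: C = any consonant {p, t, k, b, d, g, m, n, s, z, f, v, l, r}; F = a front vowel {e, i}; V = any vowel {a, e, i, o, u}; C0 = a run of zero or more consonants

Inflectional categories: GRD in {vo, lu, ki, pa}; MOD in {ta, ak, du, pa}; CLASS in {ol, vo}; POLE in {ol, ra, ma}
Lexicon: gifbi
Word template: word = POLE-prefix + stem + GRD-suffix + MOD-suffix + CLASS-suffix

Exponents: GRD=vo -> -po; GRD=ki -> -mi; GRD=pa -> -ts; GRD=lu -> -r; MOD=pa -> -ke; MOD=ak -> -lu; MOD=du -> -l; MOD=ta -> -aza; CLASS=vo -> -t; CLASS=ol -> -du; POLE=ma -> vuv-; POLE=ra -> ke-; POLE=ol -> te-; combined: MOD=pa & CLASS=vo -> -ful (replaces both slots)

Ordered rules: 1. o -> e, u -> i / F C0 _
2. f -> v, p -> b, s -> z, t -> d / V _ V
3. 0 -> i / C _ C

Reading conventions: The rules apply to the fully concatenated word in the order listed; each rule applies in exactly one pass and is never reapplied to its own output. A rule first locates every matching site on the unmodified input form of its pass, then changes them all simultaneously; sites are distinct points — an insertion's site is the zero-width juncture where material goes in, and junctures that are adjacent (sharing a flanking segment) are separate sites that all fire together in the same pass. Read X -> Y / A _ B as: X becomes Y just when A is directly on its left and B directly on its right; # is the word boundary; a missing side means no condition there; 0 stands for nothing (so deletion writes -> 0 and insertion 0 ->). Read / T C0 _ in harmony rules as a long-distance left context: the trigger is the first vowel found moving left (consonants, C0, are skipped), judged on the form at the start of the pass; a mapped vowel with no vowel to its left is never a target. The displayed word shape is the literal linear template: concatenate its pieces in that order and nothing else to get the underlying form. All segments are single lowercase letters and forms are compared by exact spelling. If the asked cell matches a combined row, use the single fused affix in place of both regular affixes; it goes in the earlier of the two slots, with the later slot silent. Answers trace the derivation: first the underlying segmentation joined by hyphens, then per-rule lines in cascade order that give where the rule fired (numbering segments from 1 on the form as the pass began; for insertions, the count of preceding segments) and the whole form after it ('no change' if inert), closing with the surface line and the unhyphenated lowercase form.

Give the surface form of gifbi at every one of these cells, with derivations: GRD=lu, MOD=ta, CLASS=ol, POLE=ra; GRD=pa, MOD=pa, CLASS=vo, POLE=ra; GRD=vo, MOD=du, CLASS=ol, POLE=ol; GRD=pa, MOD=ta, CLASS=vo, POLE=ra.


cell GRD=lu, MOD=ta, CLASS=ol, POLE=ra:
underlying: ke-gifbi-r-aza-du
1. o -> e, u -> i / F C0 _: no change
2. f -> v, p -> b, s -> z, t -> d / V _ V: no change
3. 0 -> i / C _ C: inserts after position(s) 5: kegifibirazadu
surface: kegifibirazadu

cell GRD=pa, MOD=pa, CLASS=vo, POLE=ra:
underlying: ke-gifbi-ts-ful
1. o -> e, u -> i / F C0 _: fires at position(s) 11: kegifbitsfil
2. f -> v, p -> b, s -> z, t -> d / V _ V: no change
3. 0 -> i / C _ C: inserts after position(s) 5, 8, 9: kegifibitisifil
surface: kegifibitisifil

cell GRD=vo, MOD=du, CLASS=ol, POLE=ol:
underlying: te-gifbi-po-l-du
1. o -> e, u -> i / F C0 _: fires at position(s) 9: tegifbipeldu
2. f -> v, p -> b, s -> z, t -> d / V _ V: fires at position(s) 8: tegifbibeldu
3. 0 -> i / C _ C: inserts after position(s) 5, 10: tegifibibelidu
surface: tegifibibelidu

cell GRD=pa, MOD=ta, CLASS=vo, POLE=ra:
underlying: ke-gifbi-ts-aza-t
1. o -> e, u -> i / F C0 _: no change
2. f -> v, p -> b, s -> z, t -> d / V _ V: no change
3. 0 -> i / C _ C: inserts after position(s) 5, 8: kegifibitisazat
surface: kegifibitisazat


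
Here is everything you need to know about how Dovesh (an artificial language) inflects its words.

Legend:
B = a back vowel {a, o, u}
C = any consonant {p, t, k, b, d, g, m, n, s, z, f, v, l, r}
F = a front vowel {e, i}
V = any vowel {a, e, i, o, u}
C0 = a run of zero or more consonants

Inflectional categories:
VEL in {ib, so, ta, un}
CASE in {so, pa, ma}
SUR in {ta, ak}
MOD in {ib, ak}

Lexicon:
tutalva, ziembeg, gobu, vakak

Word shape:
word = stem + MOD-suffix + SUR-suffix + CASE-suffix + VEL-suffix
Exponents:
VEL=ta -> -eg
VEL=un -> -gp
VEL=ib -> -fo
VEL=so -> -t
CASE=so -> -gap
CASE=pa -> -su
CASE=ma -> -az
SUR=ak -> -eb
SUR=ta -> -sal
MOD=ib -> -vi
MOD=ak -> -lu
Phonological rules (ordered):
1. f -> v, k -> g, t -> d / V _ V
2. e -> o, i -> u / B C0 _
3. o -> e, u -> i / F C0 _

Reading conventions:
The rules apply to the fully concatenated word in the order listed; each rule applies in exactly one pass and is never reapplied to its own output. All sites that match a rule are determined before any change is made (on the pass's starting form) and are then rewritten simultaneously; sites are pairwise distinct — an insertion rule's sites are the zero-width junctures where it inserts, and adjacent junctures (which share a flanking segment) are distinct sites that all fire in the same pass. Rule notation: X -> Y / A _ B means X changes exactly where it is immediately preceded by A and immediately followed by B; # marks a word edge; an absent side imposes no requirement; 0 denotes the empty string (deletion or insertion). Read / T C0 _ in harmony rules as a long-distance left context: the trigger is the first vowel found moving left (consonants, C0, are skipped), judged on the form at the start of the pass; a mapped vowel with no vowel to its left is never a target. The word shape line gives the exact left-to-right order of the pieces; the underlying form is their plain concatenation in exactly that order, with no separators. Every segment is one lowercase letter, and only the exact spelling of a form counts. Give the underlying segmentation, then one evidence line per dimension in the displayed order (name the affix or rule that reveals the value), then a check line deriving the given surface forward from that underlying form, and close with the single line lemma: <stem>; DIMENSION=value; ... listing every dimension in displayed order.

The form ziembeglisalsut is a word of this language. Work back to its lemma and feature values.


underlying: ziembeg-lu-sal-su-t
VEL=so - signalled by the affix -t
CASE=pa - signalled by the affix -su
SUR=ta - signalled by the affix -sal
MOD=ak - signalled by the affix -lu
check: ziembeglusalsut -> ziembeglusalsut -> ziembeglusalsut -> ziembeglisalsut
lemma: ziembeg; VEL=so; CASE=pa; SUR=ta; MOD=ak


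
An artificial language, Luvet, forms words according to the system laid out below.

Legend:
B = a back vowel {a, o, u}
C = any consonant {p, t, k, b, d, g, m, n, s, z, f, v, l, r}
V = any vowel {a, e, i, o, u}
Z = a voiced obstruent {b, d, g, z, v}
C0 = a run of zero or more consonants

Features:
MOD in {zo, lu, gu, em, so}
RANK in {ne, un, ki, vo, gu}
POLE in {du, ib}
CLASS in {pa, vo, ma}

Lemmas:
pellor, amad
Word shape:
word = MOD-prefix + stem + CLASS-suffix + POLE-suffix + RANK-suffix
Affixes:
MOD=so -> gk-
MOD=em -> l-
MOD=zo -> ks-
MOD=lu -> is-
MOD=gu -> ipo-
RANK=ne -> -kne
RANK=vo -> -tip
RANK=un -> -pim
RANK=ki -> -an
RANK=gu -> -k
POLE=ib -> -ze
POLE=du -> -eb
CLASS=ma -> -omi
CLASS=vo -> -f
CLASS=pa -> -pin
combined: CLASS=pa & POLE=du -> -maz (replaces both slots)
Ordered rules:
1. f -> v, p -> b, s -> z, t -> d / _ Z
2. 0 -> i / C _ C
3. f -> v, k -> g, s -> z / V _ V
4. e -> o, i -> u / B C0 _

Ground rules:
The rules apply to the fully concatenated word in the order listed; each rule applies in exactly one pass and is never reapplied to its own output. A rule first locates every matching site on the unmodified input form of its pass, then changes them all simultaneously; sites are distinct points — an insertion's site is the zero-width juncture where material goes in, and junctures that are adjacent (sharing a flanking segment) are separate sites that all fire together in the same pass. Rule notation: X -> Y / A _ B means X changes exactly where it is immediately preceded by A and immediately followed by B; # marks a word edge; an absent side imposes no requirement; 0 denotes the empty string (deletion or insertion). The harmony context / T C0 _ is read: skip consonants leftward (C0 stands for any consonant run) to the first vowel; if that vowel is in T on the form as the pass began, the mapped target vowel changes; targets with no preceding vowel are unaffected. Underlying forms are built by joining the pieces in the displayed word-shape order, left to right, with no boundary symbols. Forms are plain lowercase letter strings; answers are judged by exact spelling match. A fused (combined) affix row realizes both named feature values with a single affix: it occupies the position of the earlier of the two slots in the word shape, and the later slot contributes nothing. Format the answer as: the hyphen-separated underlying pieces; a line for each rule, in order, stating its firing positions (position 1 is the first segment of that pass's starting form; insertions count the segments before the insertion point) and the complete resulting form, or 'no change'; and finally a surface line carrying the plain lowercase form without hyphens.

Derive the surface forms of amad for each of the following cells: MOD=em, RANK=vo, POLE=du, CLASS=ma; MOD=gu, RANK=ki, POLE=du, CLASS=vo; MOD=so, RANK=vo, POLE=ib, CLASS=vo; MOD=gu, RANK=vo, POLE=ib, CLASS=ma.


cell MOD=em, RANK=vo, POLE=du, CLASS=ma:
underlying: l-amad-omi-eb-tip
1. f -> v, p -> b, s -> z, t -> d / _ Z: no change
2. 0 -> i / C _ C: inserts after position(s) 10: lamadomiebitip
3. f -> v, k -> g, s -> z / V _ V: no change
4. e -> o, i -> u / B C0 _: fires at position(s) 8: lamadomuebitip
surface: lamadomuebitip

cell MOD=gu, RANK=ki, POLE=du, CLASS=vo:
underlying: ipo-amad-f-eb-an
1. f -> v, p -> b, s -> z, t -> d / _ Z: no change
2. 0 -> i / C _ C: inserts after position(s) 7: ipoamadifeban
3. f -> v, k -> g, s -> z / V _ V: fires at position(s) 9: ipoamadiveban
4. e -> o, i -> u / B C0 _: fires at position(s) 8: ipoamaduveban
surface: ipoamaduveban

cell MOD=so, RANK=vo, POLE=ib, CLASS=vo:
underlying: gk-amad-f-ze-tip
1. f -> v, p -> b, s -> z, t -> d / _ Z: fires at position(s) 7: gkamadvzetip
2. 0 -> i / C _ C: inserts after position(s) 1, 6, 7: gikamadivizetip
3. f -> v, k -> g, s -> z / V _ V: fires at position(s) 3: gigamadivizetip
4. e -> o, i -> u / B C0 _: fires at position(s) 8: gigamaduvizetip
surface: gigamaduvizetip

cell MOD=gu, RANK=vo, POLE=ib, CLASS=ma:
underlying: ipo-amad-omi-ze-tip
1. f -> v, p -> b, s -> z, t -> d / _ Z: no change
2. 0 -> i / C _ C: no change
3. f -> v, k -> g, s -> z / V _ V: no change
4. e -> o, i -> u / B C0 _: fires at position(s) 10: ipoamadomuzetip
surface: ipoamadomuzetip


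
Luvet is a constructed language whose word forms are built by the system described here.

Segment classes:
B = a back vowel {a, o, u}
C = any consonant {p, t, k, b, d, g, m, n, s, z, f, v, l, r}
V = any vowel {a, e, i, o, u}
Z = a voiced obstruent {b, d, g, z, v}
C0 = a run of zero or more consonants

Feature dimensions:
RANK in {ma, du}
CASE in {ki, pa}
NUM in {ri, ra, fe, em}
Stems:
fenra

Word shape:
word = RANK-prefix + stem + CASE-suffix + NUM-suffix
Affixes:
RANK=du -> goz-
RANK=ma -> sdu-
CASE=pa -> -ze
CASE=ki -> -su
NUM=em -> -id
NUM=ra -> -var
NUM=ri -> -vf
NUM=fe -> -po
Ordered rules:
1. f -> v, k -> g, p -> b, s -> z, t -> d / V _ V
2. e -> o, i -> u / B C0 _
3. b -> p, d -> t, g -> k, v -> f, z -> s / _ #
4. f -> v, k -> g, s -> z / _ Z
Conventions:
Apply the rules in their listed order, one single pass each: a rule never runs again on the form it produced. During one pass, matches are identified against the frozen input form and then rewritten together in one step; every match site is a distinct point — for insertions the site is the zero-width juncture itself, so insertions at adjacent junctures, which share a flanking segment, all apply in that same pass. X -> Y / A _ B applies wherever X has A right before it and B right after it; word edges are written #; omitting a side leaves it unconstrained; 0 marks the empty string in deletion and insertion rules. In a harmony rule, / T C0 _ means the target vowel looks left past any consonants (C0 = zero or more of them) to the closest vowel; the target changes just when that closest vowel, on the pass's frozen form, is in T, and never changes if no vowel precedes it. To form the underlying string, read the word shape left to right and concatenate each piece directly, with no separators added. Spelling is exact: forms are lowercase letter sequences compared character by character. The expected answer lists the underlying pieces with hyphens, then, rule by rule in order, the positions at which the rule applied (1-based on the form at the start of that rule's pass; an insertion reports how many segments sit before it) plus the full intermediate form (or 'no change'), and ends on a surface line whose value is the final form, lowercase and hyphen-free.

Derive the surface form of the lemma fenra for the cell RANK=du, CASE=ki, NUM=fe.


underlying: goz-fenra-su-po
1. f -> v, k -> g, p -> b, s -> z, t -> d / V _ V: fires at position(s) 9, 11: gozfenrazubo
2. e -> o, i -> u / B C0 _: fires at position(s) 5: gozfonrazubo
3. b -> p, d -> t, g -> k, v -> f, z -> s / _ #: no change
4. f -> v, k -> g, s -> z / _ Z: no change
surface: gozfonrazubo


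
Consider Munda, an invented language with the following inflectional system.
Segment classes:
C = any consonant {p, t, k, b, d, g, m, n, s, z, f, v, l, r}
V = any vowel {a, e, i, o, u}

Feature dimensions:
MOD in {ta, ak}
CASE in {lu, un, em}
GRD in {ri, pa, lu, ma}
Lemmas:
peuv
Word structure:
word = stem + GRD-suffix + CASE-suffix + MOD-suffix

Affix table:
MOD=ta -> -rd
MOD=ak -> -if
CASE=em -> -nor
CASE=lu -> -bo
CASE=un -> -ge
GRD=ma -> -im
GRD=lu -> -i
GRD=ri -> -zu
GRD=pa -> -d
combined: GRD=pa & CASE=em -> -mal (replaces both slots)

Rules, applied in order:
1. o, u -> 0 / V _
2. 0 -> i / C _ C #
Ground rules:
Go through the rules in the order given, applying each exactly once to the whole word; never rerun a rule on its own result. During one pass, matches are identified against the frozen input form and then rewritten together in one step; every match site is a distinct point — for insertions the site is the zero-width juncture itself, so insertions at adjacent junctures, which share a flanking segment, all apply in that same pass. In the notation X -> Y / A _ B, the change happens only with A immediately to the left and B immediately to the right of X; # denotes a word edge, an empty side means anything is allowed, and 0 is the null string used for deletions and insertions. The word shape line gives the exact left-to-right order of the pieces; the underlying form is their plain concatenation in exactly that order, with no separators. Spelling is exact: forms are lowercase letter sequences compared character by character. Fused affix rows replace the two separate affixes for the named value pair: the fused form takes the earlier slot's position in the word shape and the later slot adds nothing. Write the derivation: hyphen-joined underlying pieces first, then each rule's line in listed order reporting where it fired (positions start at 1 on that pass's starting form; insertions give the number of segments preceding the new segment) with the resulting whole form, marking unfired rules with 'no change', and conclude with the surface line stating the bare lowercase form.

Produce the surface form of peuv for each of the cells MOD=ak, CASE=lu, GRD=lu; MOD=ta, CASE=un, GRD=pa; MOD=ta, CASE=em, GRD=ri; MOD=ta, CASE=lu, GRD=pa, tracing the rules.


cell MOD=ak, CASE=lu, GRD=lu:
underlying: peuv-i-bo-if
1. o, u -> 0 / V _: fires at position(s) 3: peviboif
2. 0 -> i / C _ C #: no change
surface: peviboif

cell MOD=ta, CASE=un, GRD=pa:
underlying: peuv-d-ge-rd
1. o, u -> 0 / V _: fires at position(s) 3: pevdgerd
2. 0 -> i / C _ C #: inserts after position(s) 7: pevdgerid
surface: pevdgerid

cell MOD=ta, CASE=em, GRD=ri:
underlying: peuv-zu-nor-rd
1. o, u -> 0 / V _: fires at position(s) 3: pevzunorrd
2. 0 -> i / C _ C #: inserts after position(s) 9: pevzunorrid
surface: pevzunorrid

cell MOD=ta, CASE=lu, GRD=pa:
underlying: peuv-d-bo-rd
1. o, u -> 0 / V _: fires at position(s) 3: pevdbord
2. 0 -> i / C _ C #: inserts after position(s) 7: pevdborid
surface: pevdborid


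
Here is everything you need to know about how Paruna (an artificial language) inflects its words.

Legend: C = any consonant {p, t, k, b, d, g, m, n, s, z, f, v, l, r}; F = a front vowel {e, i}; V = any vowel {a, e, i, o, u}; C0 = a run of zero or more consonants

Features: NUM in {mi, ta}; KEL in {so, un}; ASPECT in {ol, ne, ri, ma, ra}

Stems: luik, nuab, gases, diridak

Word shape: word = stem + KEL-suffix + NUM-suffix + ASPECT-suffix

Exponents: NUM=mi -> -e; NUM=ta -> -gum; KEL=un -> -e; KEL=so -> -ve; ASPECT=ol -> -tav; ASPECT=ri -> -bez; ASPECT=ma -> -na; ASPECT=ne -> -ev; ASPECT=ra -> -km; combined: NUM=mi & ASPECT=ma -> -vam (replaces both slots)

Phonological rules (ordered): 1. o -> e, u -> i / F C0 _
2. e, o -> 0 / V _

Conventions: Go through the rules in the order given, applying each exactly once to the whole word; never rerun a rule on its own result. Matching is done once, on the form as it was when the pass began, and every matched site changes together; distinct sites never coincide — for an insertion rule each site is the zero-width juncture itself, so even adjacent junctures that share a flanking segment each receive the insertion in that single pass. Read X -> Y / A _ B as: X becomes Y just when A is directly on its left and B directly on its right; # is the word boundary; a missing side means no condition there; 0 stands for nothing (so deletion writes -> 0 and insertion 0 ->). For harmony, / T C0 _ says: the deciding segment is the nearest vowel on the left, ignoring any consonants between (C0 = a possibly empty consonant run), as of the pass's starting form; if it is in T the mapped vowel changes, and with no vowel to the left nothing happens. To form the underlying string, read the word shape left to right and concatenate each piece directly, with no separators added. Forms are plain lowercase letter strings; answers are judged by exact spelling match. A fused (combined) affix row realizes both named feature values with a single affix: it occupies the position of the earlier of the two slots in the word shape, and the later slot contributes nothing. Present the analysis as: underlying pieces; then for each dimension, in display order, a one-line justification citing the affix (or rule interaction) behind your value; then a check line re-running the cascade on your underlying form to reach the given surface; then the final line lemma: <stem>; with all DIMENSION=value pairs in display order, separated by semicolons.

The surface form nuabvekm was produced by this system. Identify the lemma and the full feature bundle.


underlying: nuab-ve-e-km
NUM=mi - signalled by the affix -e
KEL=so - signalled by the affix -ve
ASPECT=ra - signalled by the affix -km
check: nuabveekm -> nuabveekm -> nuabvekm
lemma: nuab; NUM=mi; KEL=so; ASPECT=ra


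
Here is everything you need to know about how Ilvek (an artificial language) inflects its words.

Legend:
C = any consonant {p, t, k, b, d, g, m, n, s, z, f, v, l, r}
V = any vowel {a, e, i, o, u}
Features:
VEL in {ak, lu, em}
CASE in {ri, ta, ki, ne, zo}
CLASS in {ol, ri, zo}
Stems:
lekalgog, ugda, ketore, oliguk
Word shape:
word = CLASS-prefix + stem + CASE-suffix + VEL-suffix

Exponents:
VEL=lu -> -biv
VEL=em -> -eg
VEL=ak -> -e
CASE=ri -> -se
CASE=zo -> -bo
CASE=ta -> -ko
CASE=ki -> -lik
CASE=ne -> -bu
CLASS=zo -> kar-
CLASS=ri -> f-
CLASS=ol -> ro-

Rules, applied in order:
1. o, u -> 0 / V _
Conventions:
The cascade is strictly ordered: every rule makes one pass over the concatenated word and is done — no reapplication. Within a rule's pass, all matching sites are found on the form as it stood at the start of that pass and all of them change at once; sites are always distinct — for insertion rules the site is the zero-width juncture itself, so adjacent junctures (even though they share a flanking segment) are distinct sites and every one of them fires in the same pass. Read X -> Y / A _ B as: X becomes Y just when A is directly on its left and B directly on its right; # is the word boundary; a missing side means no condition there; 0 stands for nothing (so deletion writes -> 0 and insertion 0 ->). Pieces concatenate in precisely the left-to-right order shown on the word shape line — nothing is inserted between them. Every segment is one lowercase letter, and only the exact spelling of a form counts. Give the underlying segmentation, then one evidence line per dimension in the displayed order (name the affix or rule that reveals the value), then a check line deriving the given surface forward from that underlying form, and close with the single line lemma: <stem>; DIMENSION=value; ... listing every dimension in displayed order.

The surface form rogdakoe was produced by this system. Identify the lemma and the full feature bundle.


underlying: ro-ugda-ko-e
VEL=ak - signalled by the affix -e
CASE=ta - signalled by the affix -ko
CLASS=ol - signalled by the affix ro-
check: rougdakoe -> rogdakoe
lemma: ugda; VEL=ak; CASE=ta; CLASS=ol


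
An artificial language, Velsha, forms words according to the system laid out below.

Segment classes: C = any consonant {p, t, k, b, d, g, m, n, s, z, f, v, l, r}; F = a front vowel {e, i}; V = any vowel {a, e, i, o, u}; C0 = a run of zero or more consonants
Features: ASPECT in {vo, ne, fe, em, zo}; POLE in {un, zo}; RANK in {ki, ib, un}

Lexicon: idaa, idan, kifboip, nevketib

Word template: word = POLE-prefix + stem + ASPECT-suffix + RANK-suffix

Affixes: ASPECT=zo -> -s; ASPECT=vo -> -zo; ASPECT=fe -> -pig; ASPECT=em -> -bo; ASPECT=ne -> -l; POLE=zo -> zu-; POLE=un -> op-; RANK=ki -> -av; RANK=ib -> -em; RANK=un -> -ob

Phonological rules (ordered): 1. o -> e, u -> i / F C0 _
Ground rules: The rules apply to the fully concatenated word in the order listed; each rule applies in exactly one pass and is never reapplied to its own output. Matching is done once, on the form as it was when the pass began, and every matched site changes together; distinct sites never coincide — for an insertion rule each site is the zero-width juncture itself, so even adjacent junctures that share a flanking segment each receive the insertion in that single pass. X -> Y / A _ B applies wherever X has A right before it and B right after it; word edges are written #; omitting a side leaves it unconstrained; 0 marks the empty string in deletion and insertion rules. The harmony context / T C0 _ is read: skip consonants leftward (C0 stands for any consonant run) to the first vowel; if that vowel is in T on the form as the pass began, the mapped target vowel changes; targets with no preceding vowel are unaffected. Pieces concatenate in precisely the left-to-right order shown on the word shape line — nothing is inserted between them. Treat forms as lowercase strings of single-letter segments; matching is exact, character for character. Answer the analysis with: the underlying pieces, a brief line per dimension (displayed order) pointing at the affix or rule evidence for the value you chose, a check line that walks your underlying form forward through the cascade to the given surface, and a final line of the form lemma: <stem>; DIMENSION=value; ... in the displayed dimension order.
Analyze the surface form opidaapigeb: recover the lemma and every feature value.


underlying: op-idaa-pig-ob
ASPECT=fe - signalled by the affix -pig
POLE=un - signalled by the affix op-
RANK=un - signalled by the affix -ob
check: opidaapigob -> opidaapigeb
lemma: idaa; ASPECT=fe; POLE=un; RANK=un


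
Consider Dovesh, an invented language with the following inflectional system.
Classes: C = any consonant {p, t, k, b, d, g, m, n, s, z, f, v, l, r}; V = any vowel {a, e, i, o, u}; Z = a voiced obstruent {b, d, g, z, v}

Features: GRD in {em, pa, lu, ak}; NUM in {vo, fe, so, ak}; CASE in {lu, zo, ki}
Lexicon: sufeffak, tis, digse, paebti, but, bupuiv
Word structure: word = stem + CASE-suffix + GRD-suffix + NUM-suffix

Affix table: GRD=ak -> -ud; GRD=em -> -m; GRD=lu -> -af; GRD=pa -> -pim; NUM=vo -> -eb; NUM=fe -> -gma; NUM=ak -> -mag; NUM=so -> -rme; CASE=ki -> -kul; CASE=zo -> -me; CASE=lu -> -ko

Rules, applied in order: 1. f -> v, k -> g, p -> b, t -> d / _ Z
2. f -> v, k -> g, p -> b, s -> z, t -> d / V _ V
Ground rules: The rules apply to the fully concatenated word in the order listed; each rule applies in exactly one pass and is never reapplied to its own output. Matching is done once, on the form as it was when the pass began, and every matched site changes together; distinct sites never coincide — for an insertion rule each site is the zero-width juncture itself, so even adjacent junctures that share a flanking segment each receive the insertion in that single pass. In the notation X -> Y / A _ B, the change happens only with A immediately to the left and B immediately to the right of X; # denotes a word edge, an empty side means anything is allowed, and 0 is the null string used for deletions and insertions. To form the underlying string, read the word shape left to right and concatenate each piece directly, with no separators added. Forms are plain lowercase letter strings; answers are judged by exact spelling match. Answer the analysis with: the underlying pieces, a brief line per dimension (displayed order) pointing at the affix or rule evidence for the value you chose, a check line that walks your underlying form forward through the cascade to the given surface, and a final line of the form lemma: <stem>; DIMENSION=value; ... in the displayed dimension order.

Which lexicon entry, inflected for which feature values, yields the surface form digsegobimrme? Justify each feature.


underlying: digse-ko-pim-rme
GRD=pa - signalled by the affix -pim
NUM=so - signalled by the affix -rme
CASE=lu - signalled by the affix -ko
check: digsekopimrme -> digsekopimrme -> digsegobimrme
lemma: digse; GRD=pa; NUM=so; CASE=lu


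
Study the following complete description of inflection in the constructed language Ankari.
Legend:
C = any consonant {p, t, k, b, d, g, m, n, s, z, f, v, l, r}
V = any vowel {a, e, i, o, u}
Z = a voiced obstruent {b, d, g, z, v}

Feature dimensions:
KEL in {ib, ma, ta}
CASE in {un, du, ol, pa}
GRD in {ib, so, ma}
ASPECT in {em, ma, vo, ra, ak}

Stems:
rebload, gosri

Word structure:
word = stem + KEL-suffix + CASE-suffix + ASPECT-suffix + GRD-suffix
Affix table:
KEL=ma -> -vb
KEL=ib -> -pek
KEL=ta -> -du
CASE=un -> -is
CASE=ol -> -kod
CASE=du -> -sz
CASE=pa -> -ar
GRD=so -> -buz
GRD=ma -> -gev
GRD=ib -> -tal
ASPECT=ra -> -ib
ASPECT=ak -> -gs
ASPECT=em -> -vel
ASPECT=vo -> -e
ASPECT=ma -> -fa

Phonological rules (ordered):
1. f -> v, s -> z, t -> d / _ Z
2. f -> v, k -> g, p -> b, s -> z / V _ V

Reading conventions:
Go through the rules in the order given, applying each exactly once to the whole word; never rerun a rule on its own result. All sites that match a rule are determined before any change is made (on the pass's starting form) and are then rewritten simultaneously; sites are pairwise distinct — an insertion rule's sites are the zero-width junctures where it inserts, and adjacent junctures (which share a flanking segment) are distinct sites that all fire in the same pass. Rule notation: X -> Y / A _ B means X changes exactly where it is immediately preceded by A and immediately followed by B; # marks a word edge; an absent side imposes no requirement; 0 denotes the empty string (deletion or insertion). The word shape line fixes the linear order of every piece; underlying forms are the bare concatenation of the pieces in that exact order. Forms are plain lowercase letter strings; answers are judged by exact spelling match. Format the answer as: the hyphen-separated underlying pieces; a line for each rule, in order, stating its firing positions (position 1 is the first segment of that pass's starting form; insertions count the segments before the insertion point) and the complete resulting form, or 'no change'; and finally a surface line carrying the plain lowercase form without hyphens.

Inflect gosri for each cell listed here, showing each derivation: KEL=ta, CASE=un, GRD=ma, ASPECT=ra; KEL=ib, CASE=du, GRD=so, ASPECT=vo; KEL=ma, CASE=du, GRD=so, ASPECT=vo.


cell KEL=ta, CASE=un, GRD=ma, ASPECT=ra:
underlying: gosri-du-is-ib-gev
1. f -> v, s -> z, t -> d / _ Z: no change
2. f -> v, k -> g, p -> b, s -> z / V _ V: fires at position(s) 9: gosriduizibgev
surface: gosriduizibgev

cell KEL=ib, CASE=du, GRD=so, ASPECT=vo:
underlying: gosri-pek-sz-e-buz
1. f -> v, s -> z, t -> d / _ Z: fires at position(s) 9: gosripekzzebuz
2. f -> v, k -> g, p -> b, s -> z / V _ V: fires at position(s) 6: gosribekzzebuz
surface: gosribekzzebuz

cell KEL=ma, CASE=du, GRD=so, ASPECT=vo:
underlying: gosri-vb-sz-e-buz
1. f -> v, s -> z, t -> d / _ Z: fires at position(s) 8: gosrivbzzebuz
2. f -> v, k -> g, p -> b, s -> z / V _ V: no change
surface: gosrivbzzebuz


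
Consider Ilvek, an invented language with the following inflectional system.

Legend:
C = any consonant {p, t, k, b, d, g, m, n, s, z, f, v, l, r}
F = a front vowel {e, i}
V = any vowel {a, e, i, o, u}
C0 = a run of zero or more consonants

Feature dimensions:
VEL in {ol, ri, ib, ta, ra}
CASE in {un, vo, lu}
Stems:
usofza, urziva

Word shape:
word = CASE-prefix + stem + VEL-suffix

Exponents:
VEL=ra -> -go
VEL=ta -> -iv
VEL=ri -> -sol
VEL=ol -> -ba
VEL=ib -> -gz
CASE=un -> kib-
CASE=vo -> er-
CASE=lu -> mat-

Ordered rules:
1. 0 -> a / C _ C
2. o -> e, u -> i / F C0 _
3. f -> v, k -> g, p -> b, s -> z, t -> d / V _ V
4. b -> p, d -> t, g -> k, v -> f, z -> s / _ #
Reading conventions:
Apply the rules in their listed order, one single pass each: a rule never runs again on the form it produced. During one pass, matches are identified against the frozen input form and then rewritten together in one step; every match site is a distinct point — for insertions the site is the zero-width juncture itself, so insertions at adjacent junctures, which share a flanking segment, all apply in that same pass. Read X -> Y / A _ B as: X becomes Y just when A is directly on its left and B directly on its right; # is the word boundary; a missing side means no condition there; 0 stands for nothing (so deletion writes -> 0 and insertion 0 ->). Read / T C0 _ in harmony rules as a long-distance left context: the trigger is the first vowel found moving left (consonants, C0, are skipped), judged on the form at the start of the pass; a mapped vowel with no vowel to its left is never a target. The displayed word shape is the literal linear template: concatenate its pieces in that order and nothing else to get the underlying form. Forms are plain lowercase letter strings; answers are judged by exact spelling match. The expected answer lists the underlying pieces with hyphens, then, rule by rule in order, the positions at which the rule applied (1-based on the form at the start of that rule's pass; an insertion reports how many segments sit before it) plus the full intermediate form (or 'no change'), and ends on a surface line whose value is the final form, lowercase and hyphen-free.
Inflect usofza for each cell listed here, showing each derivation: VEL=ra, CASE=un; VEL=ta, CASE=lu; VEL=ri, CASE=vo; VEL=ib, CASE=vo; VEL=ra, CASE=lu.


cell VEL=ra, CASE=un:
underlying: kib-usofza-go
1. 0 -> a / C _ C: inserts after position(s) 7: kibusofazago
2. o -> e, u -> i / F C0 _: fires at position(s) 4: kibisofazago
3. f -> v, k -> g, p -> b, s -> z, t -> d / V _ V: fires at position(s) 5, 7: kibizovazago
4. b -> p, d -> t, g -> k, v -> f, z -> s / _ #: no change
surface: kibizovazago

cell VEL=ta, CASE=lu:
underlying: mat-usofza-iv
1. 0 -> a / C _ C: inserts after position(s) 7: matusofazaiv
2. o -> e, u -> i / F C0 _: no change
3. f -> v, k -> g, p -> b, s -> z, t -> d / V _ V: fires at position(s) 3, 5, 7: maduzovazaiv
4. b -> p, d -> t, g -> k, v -> f, z -> s / _ #: fires at position(s) 12: maduzovazaif
surface: maduzovazaif

cell VEL=ri, CASE=vo:
underlying: er-usofza-sol
1. 0 -> a / C _ C: inserts after position(s) 6: erusofazasol
2. o -> e, u -> i / F C0 _: fires at position(s) 3: erisofazasol
3. f -> v, k -> g, p -> b, s -> z, t -> d / V _ V: fires at position(s) 4, 6, 10: erizovazazol
4. b -> p, d -> t, g -> k, v -> f, z -> s / _ #: no change
surface: erizovazazol

cell VEL=ib, CASE=vo:
underlying: er-usofza-gz
1. 0 -> a / C _ C: inserts after position(s) 6, 9: erusofazagaz
2. o -> e, u -> i / F C0 _: fires at position(s) 3: erisofazagaz
3. f -> v, k -> g, p -> b, s -> z, t -> d / V _ V: fires at position(s) 4, 6: erizovazagaz
4. b -> p, d -> t, g -> k, v -> f, z -> s / _ #: fires at position(s) 12: erizovazagas
surface: erizovazagas

cell VEL=ra, CASE=lu:
underlying: mat-usofza-go
1. 0 -> a / C _ C: inserts after position(s) 7: matusofazago
2. o -> e, u -> i / F C0 _: no change
3. f -> v, k -> g, p -> b, s -> z, t -> d / V _ V: fires at position(s) 3, 5, 7: maduzovazago
4. b -> p, d -> t, g -> k, v -> f, z -> s / _ #: no change
surface: maduzovazago


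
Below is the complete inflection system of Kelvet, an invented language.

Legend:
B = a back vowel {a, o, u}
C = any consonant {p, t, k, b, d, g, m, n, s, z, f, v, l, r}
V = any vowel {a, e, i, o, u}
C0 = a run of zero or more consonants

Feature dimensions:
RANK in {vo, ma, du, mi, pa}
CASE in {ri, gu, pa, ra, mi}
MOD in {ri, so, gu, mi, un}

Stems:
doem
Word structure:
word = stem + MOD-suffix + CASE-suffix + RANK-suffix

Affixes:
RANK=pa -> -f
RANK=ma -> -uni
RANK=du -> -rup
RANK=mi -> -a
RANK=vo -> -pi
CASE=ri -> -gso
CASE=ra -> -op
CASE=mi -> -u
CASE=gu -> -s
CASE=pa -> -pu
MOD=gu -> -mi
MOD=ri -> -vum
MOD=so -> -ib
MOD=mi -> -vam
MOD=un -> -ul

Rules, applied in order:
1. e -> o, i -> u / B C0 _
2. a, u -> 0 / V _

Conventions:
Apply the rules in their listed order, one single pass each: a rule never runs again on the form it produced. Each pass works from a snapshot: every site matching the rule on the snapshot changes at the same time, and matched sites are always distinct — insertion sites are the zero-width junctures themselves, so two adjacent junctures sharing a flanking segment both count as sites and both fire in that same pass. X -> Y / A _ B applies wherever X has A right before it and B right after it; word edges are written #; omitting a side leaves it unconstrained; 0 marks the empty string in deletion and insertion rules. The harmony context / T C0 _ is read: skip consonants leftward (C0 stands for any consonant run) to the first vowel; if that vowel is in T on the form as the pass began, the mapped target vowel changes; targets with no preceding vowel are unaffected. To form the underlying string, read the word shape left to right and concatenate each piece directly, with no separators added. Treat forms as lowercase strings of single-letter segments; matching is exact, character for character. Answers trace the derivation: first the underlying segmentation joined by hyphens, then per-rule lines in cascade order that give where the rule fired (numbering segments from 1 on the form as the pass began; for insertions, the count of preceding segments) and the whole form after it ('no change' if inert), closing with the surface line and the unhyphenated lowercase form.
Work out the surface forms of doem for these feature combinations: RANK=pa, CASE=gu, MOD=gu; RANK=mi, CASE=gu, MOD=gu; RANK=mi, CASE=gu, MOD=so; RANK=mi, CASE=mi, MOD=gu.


cell RANK=pa, CASE=gu, MOD=gu:
underlying: doem-mi-s-f
1. e -> o, i -> u / B C0 _: fires at position(s) 3: doommisf
2. a, u -> 0 / V _: no change
surface: doommisf

cell RANK=mi, CASE=gu, MOD=gu:
underlying: doem-mi-s-a
1. e -> o, i -> u / B C0 _: fires at position(s) 3: doommisa
2. a, u -> 0 / V _: no change
surface: doommisa

cell RANK=mi, CASE=gu, MOD=so:
underlying: doem-ib-s-a
1. e -> o, i -> u / B C0 _: fires at position(s) 3: doomibsa
2. a, u -> 0 / V _: no change
surface: doomibsa

cell RANK=mi, CASE=mi, MOD=gu:
underlying: doem-mi-u-a
1. e -> o, i -> u / B C0 _: fires at position(s) 3: doommiua
2. a, u -> 0 / V _: fires at position(s) 7, 8: doommi
surface: doommi
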